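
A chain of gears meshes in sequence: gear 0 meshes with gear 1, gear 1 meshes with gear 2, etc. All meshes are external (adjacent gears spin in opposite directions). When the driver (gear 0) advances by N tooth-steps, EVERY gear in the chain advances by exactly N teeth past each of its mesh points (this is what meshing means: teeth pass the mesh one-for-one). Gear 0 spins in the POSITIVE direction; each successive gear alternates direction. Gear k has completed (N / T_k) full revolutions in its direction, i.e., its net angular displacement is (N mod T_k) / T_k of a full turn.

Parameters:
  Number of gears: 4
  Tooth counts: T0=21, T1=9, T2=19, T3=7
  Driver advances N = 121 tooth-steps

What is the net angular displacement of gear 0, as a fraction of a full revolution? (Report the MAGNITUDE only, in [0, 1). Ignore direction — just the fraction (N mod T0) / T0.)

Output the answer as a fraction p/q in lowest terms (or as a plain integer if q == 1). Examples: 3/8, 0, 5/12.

Answer: 16/21

Derivation:
Chain of 4 gears, tooth counts: [21, 9, 19, 7]
  gear 0: T0=21, direction=positive, advance = 121 mod 21 = 16 teeth = 16/21 turn
  gear 1: T1=9, direction=negative, advance = 121 mod 9 = 4 teeth = 4/9 turn
  gear 2: T2=19, direction=positive, advance = 121 mod 19 = 7 teeth = 7/19 turn
  gear 3: T3=7, direction=negative, advance = 121 mod 7 = 2 teeth = 2/7 turn
Gear 0: 121 mod 21 = 16
Fraction = 16 / 21 = 16/21 (gcd(16,21)=1) = 16/21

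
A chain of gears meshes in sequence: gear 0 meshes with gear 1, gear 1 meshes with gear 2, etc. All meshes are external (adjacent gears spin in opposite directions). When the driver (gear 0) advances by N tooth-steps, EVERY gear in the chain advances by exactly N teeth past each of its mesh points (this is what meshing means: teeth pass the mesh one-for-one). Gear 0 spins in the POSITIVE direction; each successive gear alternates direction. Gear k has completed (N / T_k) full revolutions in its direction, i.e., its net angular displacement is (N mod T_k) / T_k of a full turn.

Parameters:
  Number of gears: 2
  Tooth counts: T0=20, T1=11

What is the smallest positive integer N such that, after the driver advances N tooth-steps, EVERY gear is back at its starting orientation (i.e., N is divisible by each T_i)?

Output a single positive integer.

Gear k returns to start when N is a multiple of T_k.
All gears at start simultaneously when N is a common multiple of [20, 11]; the smallest such N is lcm(20, 11).
Start: lcm = T0 = 20
Fold in T1=11: gcd(20, 11) = 1; lcm(20, 11) = 20 * 11 / 1 = 220 / 1 = 220
Full cycle length = 220

Answer: 220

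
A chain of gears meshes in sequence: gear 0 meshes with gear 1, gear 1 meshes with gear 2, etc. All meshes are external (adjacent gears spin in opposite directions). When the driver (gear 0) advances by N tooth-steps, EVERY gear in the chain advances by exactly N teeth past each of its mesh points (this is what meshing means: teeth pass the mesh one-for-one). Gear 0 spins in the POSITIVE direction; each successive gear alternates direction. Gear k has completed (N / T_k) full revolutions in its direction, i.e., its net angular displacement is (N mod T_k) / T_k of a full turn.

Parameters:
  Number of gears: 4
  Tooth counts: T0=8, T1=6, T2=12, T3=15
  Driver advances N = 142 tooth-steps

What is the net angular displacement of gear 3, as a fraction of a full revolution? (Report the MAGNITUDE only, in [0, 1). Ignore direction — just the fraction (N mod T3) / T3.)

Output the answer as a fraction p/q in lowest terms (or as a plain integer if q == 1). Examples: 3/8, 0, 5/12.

Answer: 7/15

Derivation:
Chain of 4 gears, tooth counts: [8, 6, 12, 15]
  gear 0: T0=8, direction=positive, advance = 142 mod 8 = 6 teeth = 6/8 turn
  gear 1: T1=6, direction=negative, advance = 142 mod 6 = 4 teeth = 4/6 turn
  gear 2: T2=12, direction=positive, advance = 142 mod 12 = 10 teeth = 10/12 turn
  gear 3: T3=15, direction=negative, advance = 142 mod 15 = 7 teeth = 7/15 turn
Gear 3: 142 mod 15 = 7
Fraction = 7 / 15 = 7/15 (gcd(7,15)=1) = 7/15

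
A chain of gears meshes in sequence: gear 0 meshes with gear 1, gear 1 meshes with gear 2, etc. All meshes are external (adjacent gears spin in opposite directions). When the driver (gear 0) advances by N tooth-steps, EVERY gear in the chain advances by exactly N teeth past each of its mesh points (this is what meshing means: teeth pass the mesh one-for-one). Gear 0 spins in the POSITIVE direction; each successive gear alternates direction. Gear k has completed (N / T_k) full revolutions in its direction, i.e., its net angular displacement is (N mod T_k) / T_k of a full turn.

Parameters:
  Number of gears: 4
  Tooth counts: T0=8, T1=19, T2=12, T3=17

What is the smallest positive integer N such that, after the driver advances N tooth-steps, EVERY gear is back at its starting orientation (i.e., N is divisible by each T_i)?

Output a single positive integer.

Gear k returns to start when N is a multiple of T_k.
All gears at start simultaneously when N is a common multiple of [8, 19, 12, 17]; the smallest such N is lcm(8, 19, 12, 17).
Start: lcm = T0 = 8
Fold in T1=19: gcd(8, 19) = 1; lcm(8, 19) = 8 * 19 / 1 = 152 / 1 = 152
Fold in T2=12: gcd(152, 12) = 4; lcm(152, 12) = 152 * 12 / 4 = 1824 / 4 = 456
Fold in T3=17: gcd(456, 17) = 1; lcm(456, 17) = 456 * 17 / 1 = 7752 / 1 = 7752
Full cycle length = 7752

Answer: 7752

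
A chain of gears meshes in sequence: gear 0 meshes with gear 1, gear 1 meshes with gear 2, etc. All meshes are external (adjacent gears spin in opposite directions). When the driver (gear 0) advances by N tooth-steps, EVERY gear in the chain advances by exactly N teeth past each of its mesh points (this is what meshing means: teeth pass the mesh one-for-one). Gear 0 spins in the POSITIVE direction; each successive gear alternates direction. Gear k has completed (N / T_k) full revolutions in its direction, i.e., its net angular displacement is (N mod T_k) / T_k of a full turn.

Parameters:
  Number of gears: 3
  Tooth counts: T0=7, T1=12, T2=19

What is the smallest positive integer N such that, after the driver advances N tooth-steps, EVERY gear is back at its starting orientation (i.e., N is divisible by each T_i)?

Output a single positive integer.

Answer: 1596

Derivation:
Gear k returns to start when N is a multiple of T_k.
All gears at start simultaneously when N is a common multiple of [7, 12, 19]; the smallest such N is lcm(7, 12, 19).
Start: lcm = T0 = 7
Fold in T1=12: gcd(7, 12) = 1; lcm(7, 12) = 7 * 12 / 1 = 84 / 1 = 84
Fold in T2=19: gcd(84, 19) = 1; lcm(84, 19) = 84 * 19 / 1 = 1596 / 1 = 1596
Full cycle length = 1596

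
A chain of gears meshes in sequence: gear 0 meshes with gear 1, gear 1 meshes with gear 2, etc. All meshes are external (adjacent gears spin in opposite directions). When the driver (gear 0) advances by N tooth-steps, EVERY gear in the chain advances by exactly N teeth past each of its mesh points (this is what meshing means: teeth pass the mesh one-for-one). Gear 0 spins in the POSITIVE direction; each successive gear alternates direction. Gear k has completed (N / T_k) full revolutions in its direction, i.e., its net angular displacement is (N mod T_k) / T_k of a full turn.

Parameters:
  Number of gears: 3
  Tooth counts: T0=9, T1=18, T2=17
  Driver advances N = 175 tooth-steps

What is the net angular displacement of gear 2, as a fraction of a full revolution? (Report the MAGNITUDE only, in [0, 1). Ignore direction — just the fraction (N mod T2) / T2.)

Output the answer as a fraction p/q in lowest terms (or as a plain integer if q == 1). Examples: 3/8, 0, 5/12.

Chain of 3 gears, tooth counts: [9, 18, 17]
  gear 0: T0=9, direction=positive, advance = 175 mod 9 = 4 teeth = 4/9 turn
  gear 1: T1=18, direction=negative, advance = 175 mod 18 = 13 teeth = 13/18 turn
  gear 2: T2=17, direction=positive, advance = 175 mod 17 = 5 teeth = 5/17 turn
Gear 2: 175 mod 17 = 5
Fraction = 5 / 17 = 5/17 (gcd(5,17)=1) = 5/17

Answer: 5/17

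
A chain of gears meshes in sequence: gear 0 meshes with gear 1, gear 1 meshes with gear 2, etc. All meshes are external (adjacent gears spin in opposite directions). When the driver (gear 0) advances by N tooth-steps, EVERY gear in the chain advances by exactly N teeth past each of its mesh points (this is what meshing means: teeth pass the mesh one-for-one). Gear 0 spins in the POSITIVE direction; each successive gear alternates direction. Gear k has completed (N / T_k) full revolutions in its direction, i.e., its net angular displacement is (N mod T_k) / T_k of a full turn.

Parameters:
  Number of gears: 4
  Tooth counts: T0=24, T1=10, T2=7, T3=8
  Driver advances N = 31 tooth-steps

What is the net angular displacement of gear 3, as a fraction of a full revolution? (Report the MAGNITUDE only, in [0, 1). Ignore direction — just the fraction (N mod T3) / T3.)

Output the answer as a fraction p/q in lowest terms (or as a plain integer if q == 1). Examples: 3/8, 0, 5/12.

Answer: 7/8

Derivation:
Chain of 4 gears, tooth counts: [24, 10, 7, 8]
  gear 0: T0=24, direction=positive, advance = 31 mod 24 = 7 teeth = 7/24 turn
  gear 1: T1=10, direction=negative, advance = 31 mod 10 = 1 teeth = 1/10 turn
  gear 2: T2=7, direction=positive, advance = 31 mod 7 = 3 teeth = 3/7 turn
  gear 3: T3=8, direction=negative, advance = 31 mod 8 = 7 teeth = 7/8 turn
Gear 3: 31 mod 8 = 7
Fraction = 7 / 8 = 7/8 (gcd(7,8)=1) = 7/8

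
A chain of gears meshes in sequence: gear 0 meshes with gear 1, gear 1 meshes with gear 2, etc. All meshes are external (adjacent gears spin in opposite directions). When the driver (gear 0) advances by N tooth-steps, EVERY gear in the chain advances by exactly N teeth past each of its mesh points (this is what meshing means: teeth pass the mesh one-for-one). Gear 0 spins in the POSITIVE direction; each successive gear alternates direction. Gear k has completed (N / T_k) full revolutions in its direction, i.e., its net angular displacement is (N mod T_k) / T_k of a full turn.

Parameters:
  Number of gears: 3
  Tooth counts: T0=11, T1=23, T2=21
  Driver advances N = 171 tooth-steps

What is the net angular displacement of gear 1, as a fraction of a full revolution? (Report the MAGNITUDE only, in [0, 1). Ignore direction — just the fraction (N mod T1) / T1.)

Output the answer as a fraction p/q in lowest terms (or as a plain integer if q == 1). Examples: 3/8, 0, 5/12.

Answer: 10/23

Derivation:
Chain of 3 gears, tooth counts: [11, 23, 21]
  gear 0: T0=11, direction=positive, advance = 171 mod 11 = 6 teeth = 6/11 turn
  gear 1: T1=23, direction=negative, advance = 171 mod 23 = 10 teeth = 10/23 turn
  gear 2: T2=21, direction=positive, advance = 171 mod 21 = 3 teeth = 3/21 turn
Gear 1: 171 mod 23 = 10
Fraction = 10 / 23 = 10/23 (gcd(10,23)=1) = 10/23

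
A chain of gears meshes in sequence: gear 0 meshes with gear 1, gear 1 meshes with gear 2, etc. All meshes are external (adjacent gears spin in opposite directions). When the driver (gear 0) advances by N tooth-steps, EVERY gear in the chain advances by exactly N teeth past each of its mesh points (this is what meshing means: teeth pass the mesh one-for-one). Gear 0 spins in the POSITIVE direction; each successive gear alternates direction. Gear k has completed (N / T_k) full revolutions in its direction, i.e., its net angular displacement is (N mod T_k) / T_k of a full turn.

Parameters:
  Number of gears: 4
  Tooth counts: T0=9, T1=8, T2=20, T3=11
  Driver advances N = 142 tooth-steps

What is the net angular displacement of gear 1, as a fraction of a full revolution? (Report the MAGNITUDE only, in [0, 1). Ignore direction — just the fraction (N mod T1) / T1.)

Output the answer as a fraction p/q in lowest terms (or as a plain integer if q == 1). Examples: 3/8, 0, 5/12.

Chain of 4 gears, tooth counts: [9, 8, 20, 11]
  gear 0: T0=9, direction=positive, advance = 142 mod 9 = 7 teeth = 7/9 turn
  gear 1: T1=8, direction=negative, advance = 142 mod 8 = 6 teeth = 6/8 turn
  gear 2: T2=20, direction=positive, advance = 142 mod 20 = 2 teeth = 2/20 turn
  gear 3: T3=11, direction=negative, advance = 142 mod 11 = 10 teeth = 10/11 turn
Gear 1: 142 mod 8 = 6
Fraction = 6 / 8 = 3/4 (gcd(6,8)=2) = 3/4

Answer: 3/4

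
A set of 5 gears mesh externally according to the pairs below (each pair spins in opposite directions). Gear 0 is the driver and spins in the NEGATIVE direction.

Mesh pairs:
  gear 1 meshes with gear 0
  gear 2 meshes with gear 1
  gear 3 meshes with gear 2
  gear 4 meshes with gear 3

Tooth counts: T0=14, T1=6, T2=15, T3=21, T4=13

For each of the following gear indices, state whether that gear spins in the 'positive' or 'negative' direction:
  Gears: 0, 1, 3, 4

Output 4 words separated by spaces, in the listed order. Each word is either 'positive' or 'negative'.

Gear 0 (driver): negative (depth 0)
  gear 1: meshes with gear 0 -> depth 1 -> positive (opposite of gear 0)
  gear 2: meshes with gear 1 -> depth 2 -> negative (opposite of gear 1)
  gear 3: meshes with gear 2 -> depth 3 -> positive (opposite of gear 2)
  gear 4: meshes with gear 3 -> depth 4 -> negative (opposite of gear 3)
Queried indices 0, 1, 3, 4 -> negative, positive, positive, negative

Answer: negative positive positive negative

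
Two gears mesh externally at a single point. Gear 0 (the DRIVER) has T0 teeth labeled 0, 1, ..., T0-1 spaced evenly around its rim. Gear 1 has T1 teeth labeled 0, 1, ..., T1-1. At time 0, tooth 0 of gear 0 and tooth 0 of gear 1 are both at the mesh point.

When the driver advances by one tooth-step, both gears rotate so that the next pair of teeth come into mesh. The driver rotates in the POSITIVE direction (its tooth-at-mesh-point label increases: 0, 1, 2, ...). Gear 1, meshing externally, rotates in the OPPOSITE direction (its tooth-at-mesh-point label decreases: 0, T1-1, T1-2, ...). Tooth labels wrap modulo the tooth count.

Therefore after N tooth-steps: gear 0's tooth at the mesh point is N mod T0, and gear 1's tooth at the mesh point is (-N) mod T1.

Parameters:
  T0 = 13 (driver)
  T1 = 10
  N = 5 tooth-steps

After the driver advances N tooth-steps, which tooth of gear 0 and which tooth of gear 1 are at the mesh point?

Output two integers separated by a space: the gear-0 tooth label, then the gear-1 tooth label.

Answer: 5 5

Derivation:
Gear 0 (driver, T0=13): tooth at mesh = N mod T0
  5 = 0 * 13 + 5, so 5 mod 13 = 5
  gear 0 tooth = 5
Gear 1 (driven, T1=10): tooth at mesh = (-N) mod T1
  5 = 0 * 10 + 5, so 5 mod 10 = 5
  (-5) mod 10 = (-5) mod 10 = 10 - 5 = 5
Mesh after 5 steps: gear-0 tooth 5 meets gear-1 tooth 5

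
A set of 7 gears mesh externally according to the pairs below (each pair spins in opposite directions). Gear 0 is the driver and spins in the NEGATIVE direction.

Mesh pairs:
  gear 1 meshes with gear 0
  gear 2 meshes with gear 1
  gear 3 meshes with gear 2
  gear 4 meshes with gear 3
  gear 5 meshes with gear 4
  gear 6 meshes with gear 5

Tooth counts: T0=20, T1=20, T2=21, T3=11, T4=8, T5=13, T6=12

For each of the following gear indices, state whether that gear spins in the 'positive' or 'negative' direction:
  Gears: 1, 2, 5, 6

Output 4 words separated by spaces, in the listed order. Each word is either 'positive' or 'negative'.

Answer: positive negative positive negative

Derivation:
Gear 0 (driver): negative (depth 0)
  gear 1: meshes with gear 0 -> depth 1 -> positive (opposite of gear 0)
  gear 2: meshes with gear 1 -> depth 2 -> negative (opposite of gear 1)
  gear 3: meshes with gear 2 -> depth 3 -> positive (opposite of gear 2)
  gear 4: meshes with gear 3 -> depth 4 -> negative (opposite of gear 3)
  gear 5: meshes with gear 4 -> depth 5 -> positive (opposite of gear 4)
  gear 6: meshes with gear 5 -> depth 6 -> negative (opposite of gear 5)
Queried indices 1, 2, 5, 6 -> positive, negative, positive, negative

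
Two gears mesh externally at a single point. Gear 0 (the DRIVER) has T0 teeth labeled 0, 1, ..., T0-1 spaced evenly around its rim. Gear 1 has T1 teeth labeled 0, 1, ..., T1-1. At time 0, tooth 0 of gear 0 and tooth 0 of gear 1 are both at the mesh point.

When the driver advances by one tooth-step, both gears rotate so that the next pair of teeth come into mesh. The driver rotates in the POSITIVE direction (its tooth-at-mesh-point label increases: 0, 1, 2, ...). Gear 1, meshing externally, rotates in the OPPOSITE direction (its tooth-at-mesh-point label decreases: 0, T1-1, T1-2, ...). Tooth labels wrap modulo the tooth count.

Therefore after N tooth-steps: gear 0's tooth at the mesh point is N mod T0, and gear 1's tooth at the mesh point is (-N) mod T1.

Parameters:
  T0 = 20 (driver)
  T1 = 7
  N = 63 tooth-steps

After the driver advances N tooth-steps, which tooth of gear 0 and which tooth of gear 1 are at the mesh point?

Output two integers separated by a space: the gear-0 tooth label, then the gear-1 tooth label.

Gear 0 (driver, T0=20): tooth at mesh = N mod T0
  63 = 3 * 20 + 3, so 63 mod 20 = 3
  gear 0 tooth = 3
Gear 1 (driven, T1=7): tooth at mesh = (-N) mod T1
  63 = 9 * 7 + 0, so 63 mod 7 = 0
  (-63) mod 7 = 0
Mesh after 63 steps: gear-0 tooth 3 meets gear-1 tooth 0

Answer: 3 0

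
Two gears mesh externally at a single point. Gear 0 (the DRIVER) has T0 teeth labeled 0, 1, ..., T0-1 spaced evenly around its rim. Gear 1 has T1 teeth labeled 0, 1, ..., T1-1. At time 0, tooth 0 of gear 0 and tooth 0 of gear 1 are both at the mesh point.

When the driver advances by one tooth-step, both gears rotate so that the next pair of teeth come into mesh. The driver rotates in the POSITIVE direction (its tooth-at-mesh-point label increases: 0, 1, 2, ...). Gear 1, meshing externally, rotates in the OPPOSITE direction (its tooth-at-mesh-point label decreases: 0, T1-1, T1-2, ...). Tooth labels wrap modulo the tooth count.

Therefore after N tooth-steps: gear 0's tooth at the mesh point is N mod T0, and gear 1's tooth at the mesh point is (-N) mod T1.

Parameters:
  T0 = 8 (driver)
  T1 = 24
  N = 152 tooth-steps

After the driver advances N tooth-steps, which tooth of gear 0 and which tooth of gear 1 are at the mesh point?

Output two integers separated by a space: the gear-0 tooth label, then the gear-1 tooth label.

Gear 0 (driver, T0=8): tooth at mesh = N mod T0
  152 = 19 * 8 + 0, so 152 mod 8 = 0
  gear 0 tooth = 0
Gear 1 (driven, T1=24): tooth at mesh = (-N) mod T1
  152 = 6 * 24 + 8, so 152 mod 24 = 8
  (-152) mod 24 = (-8) mod 24 = 24 - 8 = 16
Mesh after 152 steps: gear-0 tooth 0 meets gear-1 tooth 16

Answer: 0 16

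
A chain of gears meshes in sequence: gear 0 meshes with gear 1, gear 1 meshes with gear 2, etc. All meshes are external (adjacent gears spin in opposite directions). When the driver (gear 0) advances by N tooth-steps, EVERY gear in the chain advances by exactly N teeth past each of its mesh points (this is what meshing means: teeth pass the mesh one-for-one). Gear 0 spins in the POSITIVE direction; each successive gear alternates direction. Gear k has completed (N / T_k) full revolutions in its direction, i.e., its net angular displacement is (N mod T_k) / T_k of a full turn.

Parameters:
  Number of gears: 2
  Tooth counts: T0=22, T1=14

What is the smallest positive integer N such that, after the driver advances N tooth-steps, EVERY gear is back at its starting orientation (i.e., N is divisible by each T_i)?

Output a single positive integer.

Gear k returns to start when N is a multiple of T_k.
All gears at start simultaneously when N is a common multiple of [22, 14]; the smallest such N is lcm(22, 14).
Start: lcm = T0 = 22
Fold in T1=14: gcd(22, 14) = 2; lcm(22, 14) = 22 * 14 / 2 = 308 / 2 = 154
Full cycle length = 154

Answer: 154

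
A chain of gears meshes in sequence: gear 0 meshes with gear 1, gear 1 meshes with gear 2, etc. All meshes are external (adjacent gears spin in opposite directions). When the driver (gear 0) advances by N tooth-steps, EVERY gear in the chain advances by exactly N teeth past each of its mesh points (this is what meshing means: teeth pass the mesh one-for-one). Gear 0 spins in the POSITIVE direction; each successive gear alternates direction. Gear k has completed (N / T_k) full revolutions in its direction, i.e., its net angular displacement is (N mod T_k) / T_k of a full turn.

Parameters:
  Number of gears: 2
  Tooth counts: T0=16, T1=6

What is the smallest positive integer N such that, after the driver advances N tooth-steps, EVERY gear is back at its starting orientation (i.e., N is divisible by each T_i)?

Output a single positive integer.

Gear k returns to start when N is a multiple of T_k.
All gears at start simultaneously when N is a common multiple of [16, 6]; the smallest such N is lcm(16, 6).
Start: lcm = T0 = 16
Fold in T1=6: gcd(16, 6) = 2; lcm(16, 6) = 16 * 6 / 2 = 96 / 2 = 48
Full cycle length = 48

Answer: 48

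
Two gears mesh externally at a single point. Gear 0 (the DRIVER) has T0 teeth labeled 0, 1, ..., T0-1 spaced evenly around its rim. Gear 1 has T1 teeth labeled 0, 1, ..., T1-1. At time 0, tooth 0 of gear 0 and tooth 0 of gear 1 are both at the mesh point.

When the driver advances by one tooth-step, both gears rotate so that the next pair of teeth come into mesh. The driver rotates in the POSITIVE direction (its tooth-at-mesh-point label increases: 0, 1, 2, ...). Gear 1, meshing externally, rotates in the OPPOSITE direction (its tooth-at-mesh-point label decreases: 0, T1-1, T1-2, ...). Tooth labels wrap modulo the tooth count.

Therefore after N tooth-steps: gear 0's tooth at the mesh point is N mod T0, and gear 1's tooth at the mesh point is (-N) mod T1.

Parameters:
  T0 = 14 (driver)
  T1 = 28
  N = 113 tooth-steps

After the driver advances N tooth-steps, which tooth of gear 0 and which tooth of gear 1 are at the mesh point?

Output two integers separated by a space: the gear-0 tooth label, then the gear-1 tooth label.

Answer: 1 27

Derivation:
Gear 0 (driver, T0=14): tooth at mesh = N mod T0
  113 = 8 * 14 + 1, so 113 mod 14 = 1
  gear 0 tooth = 1
Gear 1 (driven, T1=28): tooth at mesh = (-N) mod T1
  113 = 4 * 28 + 1, so 113 mod 28 = 1
  (-113) mod 28 = (-1) mod 28 = 28 - 1 = 27
Mesh after 113 steps: gear-0 tooth 1 meets gear-1 tooth 27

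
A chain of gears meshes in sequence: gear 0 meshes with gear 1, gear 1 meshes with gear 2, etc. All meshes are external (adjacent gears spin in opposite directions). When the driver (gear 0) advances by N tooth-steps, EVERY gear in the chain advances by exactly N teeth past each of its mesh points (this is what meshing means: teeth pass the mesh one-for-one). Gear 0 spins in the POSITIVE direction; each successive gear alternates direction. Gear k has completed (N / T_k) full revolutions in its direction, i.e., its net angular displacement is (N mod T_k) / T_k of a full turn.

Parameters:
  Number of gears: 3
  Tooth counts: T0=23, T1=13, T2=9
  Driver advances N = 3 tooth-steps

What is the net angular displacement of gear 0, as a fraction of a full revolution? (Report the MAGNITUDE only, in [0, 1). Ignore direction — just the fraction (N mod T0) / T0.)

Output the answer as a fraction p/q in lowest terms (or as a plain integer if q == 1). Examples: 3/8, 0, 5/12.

Answer: 3/23

Derivation:
Chain of 3 gears, tooth counts: [23, 13, 9]
  gear 0: T0=23, direction=positive, advance = 3 mod 23 = 3 teeth = 3/23 turn
  gear 1: T1=13, direction=negative, advance = 3 mod 13 = 3 teeth = 3/13 turn
  gear 2: T2=9, direction=positive, advance = 3 mod 9 = 3 teeth = 3/9 turn
Gear 0: 3 mod 23 = 3
Fraction = 3 / 23 = 3/23 (gcd(3,23)=1) = 3/23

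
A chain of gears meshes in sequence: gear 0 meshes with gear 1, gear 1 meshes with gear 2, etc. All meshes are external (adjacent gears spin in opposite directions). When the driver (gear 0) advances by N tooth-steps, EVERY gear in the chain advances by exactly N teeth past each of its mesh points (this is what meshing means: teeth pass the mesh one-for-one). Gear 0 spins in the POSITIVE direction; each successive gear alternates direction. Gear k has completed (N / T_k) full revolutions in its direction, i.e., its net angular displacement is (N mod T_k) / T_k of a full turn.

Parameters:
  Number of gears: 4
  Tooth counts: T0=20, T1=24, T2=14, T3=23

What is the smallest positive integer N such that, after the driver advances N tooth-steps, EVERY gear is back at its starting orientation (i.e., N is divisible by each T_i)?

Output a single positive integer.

Gear k returns to start when N is a multiple of T_k.
All gears at start simultaneously when N is a common multiple of [20, 24, 14, 23]; the smallest such N is lcm(20, 24, 14, 23).
Start: lcm = T0 = 20
Fold in T1=24: gcd(20, 24) = 4; lcm(20, 24) = 20 * 24 / 4 = 480 / 4 = 120
Fold in T2=14: gcd(120, 14) = 2; lcm(120, 14) = 120 * 14 / 2 = 1680 / 2 = 840
Fold in T3=23: gcd(840, 23) = 1; lcm(840, 23) = 840 * 23 / 1 = 19320 / 1 = 19320
Full cycle length = 19320

Answer: 19320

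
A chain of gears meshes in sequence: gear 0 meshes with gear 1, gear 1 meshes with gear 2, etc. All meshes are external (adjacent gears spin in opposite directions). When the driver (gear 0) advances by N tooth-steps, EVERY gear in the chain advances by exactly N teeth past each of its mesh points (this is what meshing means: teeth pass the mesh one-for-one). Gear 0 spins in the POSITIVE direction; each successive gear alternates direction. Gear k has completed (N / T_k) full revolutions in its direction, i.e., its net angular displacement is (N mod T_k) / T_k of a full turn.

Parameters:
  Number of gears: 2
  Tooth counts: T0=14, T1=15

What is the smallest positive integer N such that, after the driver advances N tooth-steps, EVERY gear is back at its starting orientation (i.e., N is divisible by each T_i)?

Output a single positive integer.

Answer: 210

Derivation:
Gear k returns to start when N is a multiple of T_k.
All gears at start simultaneously when N is a common multiple of [14, 15]; the smallest such N is lcm(14, 15).
Start: lcm = T0 = 14
Fold in T1=15: gcd(14, 15) = 1; lcm(14, 15) = 14 * 15 / 1 = 210 / 1 = 210
Full cycle length = 210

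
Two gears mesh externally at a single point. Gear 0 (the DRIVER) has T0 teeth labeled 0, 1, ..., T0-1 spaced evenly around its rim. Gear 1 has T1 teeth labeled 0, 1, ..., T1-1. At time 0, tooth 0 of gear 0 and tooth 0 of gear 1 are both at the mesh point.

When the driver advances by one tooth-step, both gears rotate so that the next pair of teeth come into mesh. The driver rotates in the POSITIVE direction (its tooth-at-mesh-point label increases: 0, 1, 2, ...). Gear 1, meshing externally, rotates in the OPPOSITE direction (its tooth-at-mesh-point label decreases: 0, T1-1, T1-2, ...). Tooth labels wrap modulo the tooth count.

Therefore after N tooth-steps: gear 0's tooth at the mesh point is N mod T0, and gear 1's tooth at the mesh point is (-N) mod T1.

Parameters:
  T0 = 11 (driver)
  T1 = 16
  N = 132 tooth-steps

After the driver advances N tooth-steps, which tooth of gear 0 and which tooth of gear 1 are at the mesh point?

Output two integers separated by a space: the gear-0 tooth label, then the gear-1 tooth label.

Answer: 0 12

Derivation:
Gear 0 (driver, T0=11): tooth at mesh = N mod T0
  132 = 12 * 11 + 0, so 132 mod 11 = 0
  gear 0 tooth = 0
Gear 1 (driven, T1=16): tooth at mesh = (-N) mod T1
  132 = 8 * 16 + 4, so 132 mod 16 = 4
  (-132) mod 16 = (-4) mod 16 = 16 - 4 = 12
Mesh after 132 steps: gear-0 tooth 0 meets gear-1 tooth 12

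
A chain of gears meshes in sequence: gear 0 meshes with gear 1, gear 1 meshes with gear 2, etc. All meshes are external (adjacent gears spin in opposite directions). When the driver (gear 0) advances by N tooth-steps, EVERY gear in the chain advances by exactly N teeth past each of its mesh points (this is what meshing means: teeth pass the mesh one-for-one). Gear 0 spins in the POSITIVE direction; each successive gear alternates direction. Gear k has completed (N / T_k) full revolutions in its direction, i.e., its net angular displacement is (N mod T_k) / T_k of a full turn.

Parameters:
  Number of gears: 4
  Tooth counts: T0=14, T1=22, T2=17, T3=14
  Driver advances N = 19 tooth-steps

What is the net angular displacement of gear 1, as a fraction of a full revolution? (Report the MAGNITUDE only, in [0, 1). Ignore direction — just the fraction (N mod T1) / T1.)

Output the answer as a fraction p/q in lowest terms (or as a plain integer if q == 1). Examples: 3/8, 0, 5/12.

Chain of 4 gears, tooth counts: [14, 22, 17, 14]
  gear 0: T0=14, direction=positive, advance = 19 mod 14 = 5 teeth = 5/14 turn
  gear 1: T1=22, direction=negative, advance = 19 mod 22 = 19 teeth = 19/22 turn
  gear 2: T2=17, direction=positive, advance = 19 mod 17 = 2 teeth = 2/17 turn
  gear 3: T3=14, direction=negative, advance = 19 mod 14 = 5 teeth = 5/14 turn
Gear 1: 19 mod 22 = 19
Fraction = 19 / 22 = 19/22 (gcd(19,22)=1) = 19/22

Answer: 19/22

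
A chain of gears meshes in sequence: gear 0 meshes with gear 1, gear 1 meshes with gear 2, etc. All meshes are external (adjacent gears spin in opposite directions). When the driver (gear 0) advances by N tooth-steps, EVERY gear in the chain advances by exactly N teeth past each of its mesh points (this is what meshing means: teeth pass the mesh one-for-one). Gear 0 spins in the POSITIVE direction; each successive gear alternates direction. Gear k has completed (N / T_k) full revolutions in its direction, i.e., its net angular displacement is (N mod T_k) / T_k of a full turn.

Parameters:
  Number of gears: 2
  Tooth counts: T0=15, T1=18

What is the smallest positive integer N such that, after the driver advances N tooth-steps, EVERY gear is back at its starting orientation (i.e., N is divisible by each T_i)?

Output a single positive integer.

Gear k returns to start when N is a multiple of T_k.
All gears at start simultaneously when N is a common multiple of [15, 18]; the smallest such N is lcm(15, 18).
Start: lcm = T0 = 15
Fold in T1=18: gcd(15, 18) = 3; lcm(15, 18) = 15 * 18 / 3 = 270 / 3 = 90
Full cycle length = 90

Answer: 90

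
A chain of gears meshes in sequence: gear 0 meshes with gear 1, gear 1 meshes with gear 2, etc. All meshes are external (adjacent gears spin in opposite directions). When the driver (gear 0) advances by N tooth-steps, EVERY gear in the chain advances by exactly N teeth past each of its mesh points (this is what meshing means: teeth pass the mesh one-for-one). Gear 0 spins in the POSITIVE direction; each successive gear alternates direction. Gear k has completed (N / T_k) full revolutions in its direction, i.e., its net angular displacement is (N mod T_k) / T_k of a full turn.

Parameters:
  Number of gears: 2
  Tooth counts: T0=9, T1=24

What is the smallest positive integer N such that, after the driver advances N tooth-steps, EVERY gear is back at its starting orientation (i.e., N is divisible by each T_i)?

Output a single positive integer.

Gear k returns to start when N is a multiple of T_k.
All gears at start simultaneously when N is a common multiple of [9, 24]; the smallest such N is lcm(9, 24).
Start: lcm = T0 = 9
Fold in T1=24: gcd(9, 24) = 3; lcm(9, 24) = 9 * 24 / 3 = 216 / 3 = 72
Full cycle length = 72

Answer: 72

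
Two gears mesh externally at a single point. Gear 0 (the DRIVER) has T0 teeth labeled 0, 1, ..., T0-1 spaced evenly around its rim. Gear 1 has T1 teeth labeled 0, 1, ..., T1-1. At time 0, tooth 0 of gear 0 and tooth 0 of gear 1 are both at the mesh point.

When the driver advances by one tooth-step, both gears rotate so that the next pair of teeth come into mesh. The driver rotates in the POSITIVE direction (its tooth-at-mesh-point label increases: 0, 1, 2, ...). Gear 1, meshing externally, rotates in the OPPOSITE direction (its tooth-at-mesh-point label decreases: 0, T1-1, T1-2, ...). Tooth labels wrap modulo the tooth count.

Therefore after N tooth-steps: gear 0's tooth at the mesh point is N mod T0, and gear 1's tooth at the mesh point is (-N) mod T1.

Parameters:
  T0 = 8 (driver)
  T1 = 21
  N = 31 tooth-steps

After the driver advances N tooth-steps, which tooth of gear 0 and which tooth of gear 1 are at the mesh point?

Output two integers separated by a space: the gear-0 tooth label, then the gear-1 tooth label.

Answer: 7 11

Derivation:
Gear 0 (driver, T0=8): tooth at mesh = N mod T0
  31 = 3 * 8 + 7, so 31 mod 8 = 7
  gear 0 tooth = 7
Gear 1 (driven, T1=21): tooth at mesh = (-N) mod T1
  31 = 1 * 21 + 10, so 31 mod 21 = 10
  (-31) mod 21 = (-10) mod 21 = 21 - 10 = 11
Mesh after 31 steps: gear-0 tooth 7 meets gear-1 tooth 11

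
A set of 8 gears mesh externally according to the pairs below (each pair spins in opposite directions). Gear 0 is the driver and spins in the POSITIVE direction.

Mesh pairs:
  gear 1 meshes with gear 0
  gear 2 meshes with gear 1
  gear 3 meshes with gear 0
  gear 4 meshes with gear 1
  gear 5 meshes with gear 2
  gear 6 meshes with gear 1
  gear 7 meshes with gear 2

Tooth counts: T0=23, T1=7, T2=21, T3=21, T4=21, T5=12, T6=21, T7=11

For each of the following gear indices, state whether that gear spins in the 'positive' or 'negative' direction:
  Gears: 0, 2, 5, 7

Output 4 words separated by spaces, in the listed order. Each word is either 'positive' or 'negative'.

Gear 0 (driver): positive (depth 0)
  gear 1: meshes with gear 0 -> depth 1 -> negative (opposite of gear 0)
  gear 2: meshes with gear 1 -> depth 2 -> positive (opposite of gear 1)
  gear 3: meshes with gear 0 -> depth 1 -> negative (opposite of gear 0)
  gear 4: meshes with gear 1 -> depth 2 -> positive (opposite of gear 1)
  gear 5: meshes with gear 2 -> depth 3 -> negative (opposite of gear 2)
  gear 6: meshes with gear 1 -> depth 2 -> positive (opposite of gear 1)
  gear 7: meshes with gear 2 -> depth 3 -> negative (opposite of gear 2)
Queried indices 0, 2, 5, 7 -> positive, positive, negative, negative

Answer: positive positive negative negative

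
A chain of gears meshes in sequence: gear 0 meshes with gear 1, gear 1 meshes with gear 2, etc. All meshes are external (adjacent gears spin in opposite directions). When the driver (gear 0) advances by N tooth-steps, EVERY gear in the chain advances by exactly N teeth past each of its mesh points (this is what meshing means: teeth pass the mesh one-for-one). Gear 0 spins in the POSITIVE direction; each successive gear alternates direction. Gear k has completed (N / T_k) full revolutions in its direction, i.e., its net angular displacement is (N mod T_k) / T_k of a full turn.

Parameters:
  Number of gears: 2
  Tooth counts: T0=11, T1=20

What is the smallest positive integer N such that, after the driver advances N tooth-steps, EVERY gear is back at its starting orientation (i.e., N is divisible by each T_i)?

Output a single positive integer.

Answer: 220

Derivation:
Gear k returns to start when N is a multiple of T_k.
All gears at start simultaneously when N is a common multiple of [11, 20]; the smallest such N is lcm(11, 20).
Start: lcm = T0 = 11
Fold in T1=20: gcd(11, 20) = 1; lcm(11, 20) = 11 * 20 / 1 = 220 / 1 = 220
Full cycle length = 220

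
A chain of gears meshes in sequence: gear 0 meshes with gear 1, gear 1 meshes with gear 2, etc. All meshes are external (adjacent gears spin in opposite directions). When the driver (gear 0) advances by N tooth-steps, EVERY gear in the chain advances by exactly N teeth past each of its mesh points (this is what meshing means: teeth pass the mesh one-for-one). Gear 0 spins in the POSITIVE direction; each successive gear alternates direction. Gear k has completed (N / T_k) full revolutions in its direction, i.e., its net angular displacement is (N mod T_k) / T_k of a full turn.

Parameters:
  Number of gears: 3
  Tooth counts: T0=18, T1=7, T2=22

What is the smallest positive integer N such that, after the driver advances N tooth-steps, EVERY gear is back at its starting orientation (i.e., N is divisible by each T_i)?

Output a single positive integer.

Gear k returns to start when N is a multiple of T_k.
All gears at start simultaneously when N is a common multiple of [18, 7, 22]; the smallest such N is lcm(18, 7, 22).
Start: lcm = T0 = 18
Fold in T1=7: gcd(18, 7) = 1; lcm(18, 7) = 18 * 7 / 1 = 126 / 1 = 126
Fold in T2=22: gcd(126, 22) = 2; lcm(126, 22) = 126 * 22 / 2 = 2772 / 2 = 1386
Full cycle length = 1386

Answer: 1386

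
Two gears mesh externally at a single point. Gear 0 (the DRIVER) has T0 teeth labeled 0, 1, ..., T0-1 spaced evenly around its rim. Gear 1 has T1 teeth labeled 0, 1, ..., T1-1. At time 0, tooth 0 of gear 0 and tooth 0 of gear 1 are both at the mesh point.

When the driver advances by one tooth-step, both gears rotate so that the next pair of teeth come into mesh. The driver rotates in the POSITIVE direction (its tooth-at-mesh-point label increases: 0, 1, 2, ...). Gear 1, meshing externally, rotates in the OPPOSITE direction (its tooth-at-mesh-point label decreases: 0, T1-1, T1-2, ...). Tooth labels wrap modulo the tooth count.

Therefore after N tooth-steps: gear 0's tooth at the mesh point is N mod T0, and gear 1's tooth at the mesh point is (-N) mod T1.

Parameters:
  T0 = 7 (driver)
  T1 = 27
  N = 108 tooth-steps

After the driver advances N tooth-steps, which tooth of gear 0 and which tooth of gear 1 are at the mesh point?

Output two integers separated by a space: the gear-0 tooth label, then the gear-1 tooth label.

Answer: 3 0

Derivation:
Gear 0 (driver, T0=7): tooth at mesh = N mod T0
  108 = 15 * 7 + 3, so 108 mod 7 = 3
  gear 0 tooth = 3
Gear 1 (driven, T1=27): tooth at mesh = (-N) mod T1
  108 = 4 * 27 + 0, so 108 mod 27 = 0
  (-108) mod 27 = 0
Mesh after 108 steps: gear-0 tooth 3 meets gear-1 tooth 0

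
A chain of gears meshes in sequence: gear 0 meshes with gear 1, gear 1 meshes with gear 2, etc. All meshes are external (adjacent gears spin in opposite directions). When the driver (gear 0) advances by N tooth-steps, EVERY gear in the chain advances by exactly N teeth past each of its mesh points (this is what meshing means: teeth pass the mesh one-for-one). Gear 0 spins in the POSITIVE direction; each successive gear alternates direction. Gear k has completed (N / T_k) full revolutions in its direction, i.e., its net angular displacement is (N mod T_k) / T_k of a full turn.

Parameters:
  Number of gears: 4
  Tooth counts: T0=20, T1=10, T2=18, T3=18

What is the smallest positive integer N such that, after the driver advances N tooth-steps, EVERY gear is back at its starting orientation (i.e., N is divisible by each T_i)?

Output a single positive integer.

Answer: 180

Derivation:
Gear k returns to start when N is a multiple of T_k.
All gears at start simultaneously when N is a common multiple of [20, 10, 18, 18]; the smallest such N is lcm(20, 10, 18, 18).
Start: lcm = T0 = 20
Fold in T1=10: gcd(20, 10) = 10; lcm(20, 10) = 20 * 10 / 10 = 200 / 10 = 20
Fold in T2=18: gcd(20, 18) = 2; lcm(20, 18) = 20 * 18 / 2 = 360 / 2 = 180
Fold in T3=18: gcd(180, 18) = 18; lcm(180, 18) = 180 * 18 / 18 = 3240 / 18 = 180
Full cycle length = 180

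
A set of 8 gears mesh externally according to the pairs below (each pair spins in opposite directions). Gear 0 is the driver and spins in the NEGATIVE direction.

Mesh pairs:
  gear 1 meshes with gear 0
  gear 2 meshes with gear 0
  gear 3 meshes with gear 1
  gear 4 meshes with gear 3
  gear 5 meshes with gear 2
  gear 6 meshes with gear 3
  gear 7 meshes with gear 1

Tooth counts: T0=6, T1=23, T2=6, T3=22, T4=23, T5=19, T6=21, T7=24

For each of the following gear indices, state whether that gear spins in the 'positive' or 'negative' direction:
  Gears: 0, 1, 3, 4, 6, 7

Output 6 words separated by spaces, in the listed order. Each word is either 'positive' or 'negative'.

Gear 0 (driver): negative (depth 0)
  gear 1: meshes with gear 0 -> depth 1 -> positive (opposite of gear 0)
  gear 2: meshes with gear 0 -> depth 1 -> positive (opposite of gear 0)
  gear 3: meshes with gear 1 -> depth 2 -> negative (opposite of gear 1)
  gear 4: meshes with gear 3 -> depth 3 -> positive (opposite of gear 3)
  gear 5: meshes with gear 2 -> depth 2 -> negative (opposite of gear 2)
  gear 6: meshes with gear 3 -> depth 3 -> positive (opposite of gear 3)
  gear 7: meshes with gear 1 -> depth 2 -> negative (opposite of gear 1)
Queried indices 0, 1, 3, 4, 6, 7 -> negative, positive, negative, positive, positive, negative

Answer: negative positive negative positive positive negative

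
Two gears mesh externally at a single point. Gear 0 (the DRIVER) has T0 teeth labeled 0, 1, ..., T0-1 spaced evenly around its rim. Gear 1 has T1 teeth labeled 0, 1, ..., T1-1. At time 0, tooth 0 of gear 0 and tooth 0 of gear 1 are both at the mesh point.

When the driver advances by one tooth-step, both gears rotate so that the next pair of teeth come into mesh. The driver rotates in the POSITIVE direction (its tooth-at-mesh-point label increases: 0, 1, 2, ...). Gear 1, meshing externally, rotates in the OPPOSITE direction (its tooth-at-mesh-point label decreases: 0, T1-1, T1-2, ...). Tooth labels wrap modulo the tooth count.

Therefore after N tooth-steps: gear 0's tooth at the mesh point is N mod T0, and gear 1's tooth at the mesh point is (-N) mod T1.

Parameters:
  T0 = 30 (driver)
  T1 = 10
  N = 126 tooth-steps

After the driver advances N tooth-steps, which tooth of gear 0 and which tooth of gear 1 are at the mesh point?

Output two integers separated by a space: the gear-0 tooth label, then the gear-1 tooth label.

Answer: 6 4

Derivation:
Gear 0 (driver, T0=30): tooth at mesh = N mod T0
  126 = 4 * 30 + 6, so 126 mod 30 = 6
  gear 0 tooth = 6
Gear 1 (driven, T1=10): tooth at mesh = (-N) mod T1
  126 = 12 * 10 + 6, so 126 mod 10 = 6
  (-126) mod 10 = (-6) mod 10 = 10 - 6 = 4
Mesh after 126 steps: gear-0 tooth 6 meets gear-1 tooth 4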